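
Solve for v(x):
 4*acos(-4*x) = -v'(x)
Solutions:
 v(x) = C1 - 4*x*acos(-4*x) - sqrt(1 - 16*x^2)


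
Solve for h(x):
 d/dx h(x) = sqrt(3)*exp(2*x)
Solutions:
 h(x) = C1 + sqrt(3)*exp(2*x)/2


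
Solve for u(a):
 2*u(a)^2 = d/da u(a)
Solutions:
 u(a) = -1/(C1 + 2*a)


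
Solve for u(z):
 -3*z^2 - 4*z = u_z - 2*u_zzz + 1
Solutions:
 u(z) = C1 + C2*exp(-sqrt(2)*z/2) + C3*exp(sqrt(2)*z/2) - z^3 - 2*z^2 - 13*z


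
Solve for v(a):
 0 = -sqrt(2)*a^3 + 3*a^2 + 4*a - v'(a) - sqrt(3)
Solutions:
 v(a) = C1 - sqrt(2)*a^4/4 + a^3 + 2*a^2 - sqrt(3)*a


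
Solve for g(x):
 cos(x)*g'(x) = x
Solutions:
 g(x) = C1 + Integral(x/cos(x), x)


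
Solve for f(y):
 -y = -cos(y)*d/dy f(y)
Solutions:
 f(y) = C1 + Integral(y/cos(y), y)


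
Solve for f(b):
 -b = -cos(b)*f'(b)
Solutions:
 f(b) = C1 + Integral(b/cos(b), b)


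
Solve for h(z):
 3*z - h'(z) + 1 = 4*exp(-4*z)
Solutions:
 h(z) = C1 + 3*z^2/2 + z + exp(-4*z)


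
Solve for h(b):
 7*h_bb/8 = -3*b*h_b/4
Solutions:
 h(b) = C1 + C2*erf(sqrt(21)*b/7)


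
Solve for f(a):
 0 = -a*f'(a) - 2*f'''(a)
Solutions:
 f(a) = C1 + Integral(C2*airyai(-2^(2/3)*a/2) + C3*airybi(-2^(2/3)*a/2), a)


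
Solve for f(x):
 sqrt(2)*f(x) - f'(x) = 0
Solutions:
 f(x) = C1*exp(sqrt(2)*x)


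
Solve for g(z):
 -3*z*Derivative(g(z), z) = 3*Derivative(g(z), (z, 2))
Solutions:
 g(z) = C1 + C2*erf(sqrt(2)*z/2)


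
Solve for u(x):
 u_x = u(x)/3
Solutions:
 u(x) = C1*exp(x/3)


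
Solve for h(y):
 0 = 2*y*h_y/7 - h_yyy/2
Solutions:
 h(y) = C1 + Integral(C2*airyai(14^(2/3)*y/7) + C3*airybi(14^(2/3)*y/7), y)


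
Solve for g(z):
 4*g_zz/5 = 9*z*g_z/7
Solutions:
 g(z) = C1 + C2*erfi(3*sqrt(70)*z/28)


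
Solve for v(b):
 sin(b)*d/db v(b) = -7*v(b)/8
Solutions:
 v(b) = C1*(cos(b) + 1)^(7/16)/(cos(b) - 1)^(7/16)


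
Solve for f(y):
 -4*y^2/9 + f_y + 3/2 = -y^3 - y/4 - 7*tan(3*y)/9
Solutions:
 f(y) = C1 - y^4/4 + 4*y^3/27 - y^2/8 - 3*y/2 + 7*log(cos(3*y))/27


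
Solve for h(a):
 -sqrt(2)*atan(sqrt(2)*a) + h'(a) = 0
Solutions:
 h(a) = C1 + sqrt(2)*(a*atan(sqrt(2)*a) - sqrt(2)*log(2*a^2 + 1)/4)


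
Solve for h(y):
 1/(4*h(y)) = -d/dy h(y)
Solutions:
 h(y) = -sqrt(C1 - 2*y)/2
 h(y) = sqrt(C1 - 2*y)/2


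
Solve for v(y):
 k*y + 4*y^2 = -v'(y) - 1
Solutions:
 v(y) = C1 - k*y^2/2 - 4*y^3/3 - y


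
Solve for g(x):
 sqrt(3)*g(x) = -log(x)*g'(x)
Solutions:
 g(x) = C1*exp(-sqrt(3)*li(x))


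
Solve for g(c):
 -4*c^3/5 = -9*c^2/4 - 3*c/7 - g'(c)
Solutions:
 g(c) = C1 + c^4/5 - 3*c^3/4 - 3*c^2/14


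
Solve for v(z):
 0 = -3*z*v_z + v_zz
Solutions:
 v(z) = C1 + C2*erfi(sqrt(6)*z/2)


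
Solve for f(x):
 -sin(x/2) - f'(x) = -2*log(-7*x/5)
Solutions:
 f(x) = C1 + 2*x*log(-x) - 2*x*log(5) - 2*x + 2*x*log(7) + 2*cos(x/2)


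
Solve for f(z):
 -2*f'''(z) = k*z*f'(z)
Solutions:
 f(z) = C1 + Integral(C2*airyai(2^(2/3)*z*(-k)^(1/3)/2) + C3*airybi(2^(2/3)*z*(-k)^(1/3)/2), z)


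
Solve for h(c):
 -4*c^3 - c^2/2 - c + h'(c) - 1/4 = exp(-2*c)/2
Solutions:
 h(c) = C1 + c^4 + c^3/6 + c^2/2 + c/4 - exp(-2*c)/4


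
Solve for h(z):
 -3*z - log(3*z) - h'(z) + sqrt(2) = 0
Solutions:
 h(z) = C1 - 3*z^2/2 - z*log(z) - z*log(3) + z + sqrt(2)*z


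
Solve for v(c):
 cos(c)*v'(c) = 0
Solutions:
 v(c) = C1


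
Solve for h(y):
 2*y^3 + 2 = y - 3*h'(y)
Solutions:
 h(y) = C1 - y^4/6 + y^2/6 - 2*y/3


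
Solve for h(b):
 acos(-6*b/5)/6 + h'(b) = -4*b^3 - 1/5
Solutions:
 h(b) = C1 - b^4 - b*acos(-6*b/5)/6 - b/5 - sqrt(25 - 36*b^2)/36


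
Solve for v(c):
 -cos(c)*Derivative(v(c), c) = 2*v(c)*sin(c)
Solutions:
 v(c) = C1*cos(c)^2


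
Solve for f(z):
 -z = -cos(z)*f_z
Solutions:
 f(z) = C1 + Integral(z/cos(z), z)


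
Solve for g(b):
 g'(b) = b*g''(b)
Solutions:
 g(b) = C1 + C2*b^2


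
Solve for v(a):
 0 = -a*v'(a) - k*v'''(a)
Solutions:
 v(a) = C1 + Integral(C2*airyai(a*(-1/k)^(1/3)) + C3*airybi(a*(-1/k)^(1/3)), a)


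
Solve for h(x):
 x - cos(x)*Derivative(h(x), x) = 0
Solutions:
 h(x) = C1 + Integral(x/cos(x), x)


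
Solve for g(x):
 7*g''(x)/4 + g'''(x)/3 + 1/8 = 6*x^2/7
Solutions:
 g(x) = C1 + C2*x + C3*exp(-21*x/4) + 2*x^4/49 - 32*x^3/1029 - 517*x^2/28812


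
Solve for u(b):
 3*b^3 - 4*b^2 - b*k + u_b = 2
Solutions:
 u(b) = C1 - 3*b^4/4 + 4*b^3/3 + b^2*k/2 + 2*b


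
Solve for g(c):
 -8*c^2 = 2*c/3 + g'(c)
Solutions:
 g(c) = C1 - 8*c^3/3 - c^2/3


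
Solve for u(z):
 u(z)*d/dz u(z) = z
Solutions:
 u(z) = -sqrt(C1 + z^2)
 u(z) = sqrt(C1 + z^2)


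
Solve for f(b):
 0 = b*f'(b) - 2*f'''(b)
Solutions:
 f(b) = C1 + Integral(C2*airyai(2^(2/3)*b/2) + C3*airybi(2^(2/3)*b/2), b)


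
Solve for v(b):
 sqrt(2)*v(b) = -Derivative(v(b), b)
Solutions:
 v(b) = C1*exp(-sqrt(2)*b)


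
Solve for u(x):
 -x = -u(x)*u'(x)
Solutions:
 u(x) = -sqrt(C1 + x^2)
 u(x) = sqrt(C1 + x^2)


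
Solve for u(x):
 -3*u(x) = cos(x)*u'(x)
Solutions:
 u(x) = C1*(sin(x) - 1)^(3/2)/(sin(x) + 1)^(3/2)


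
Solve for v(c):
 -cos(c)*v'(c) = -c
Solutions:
 v(c) = C1 + Integral(c/cos(c), c)


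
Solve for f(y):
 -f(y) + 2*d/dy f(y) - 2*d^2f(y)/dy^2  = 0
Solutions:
 f(y) = (C1*sin(y/2) + C2*cos(y/2))*exp(y/2)


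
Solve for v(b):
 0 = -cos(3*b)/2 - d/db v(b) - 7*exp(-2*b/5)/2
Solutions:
 v(b) = C1 - sin(3*b)/6 + 35*exp(-2*b/5)/4


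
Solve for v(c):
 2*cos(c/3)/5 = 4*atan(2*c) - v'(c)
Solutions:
 v(c) = C1 + 4*c*atan(2*c) - log(4*c^2 + 1) - 6*sin(c/3)/5


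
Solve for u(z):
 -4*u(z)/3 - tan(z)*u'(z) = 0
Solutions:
 u(z) = C1/sin(z)^(4/3)


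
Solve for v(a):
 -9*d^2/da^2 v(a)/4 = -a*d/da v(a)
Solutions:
 v(a) = C1 + C2*erfi(sqrt(2)*a/3)


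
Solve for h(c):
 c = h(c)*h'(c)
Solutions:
 h(c) = -sqrt(C1 + c^2)
 h(c) = sqrt(C1 + c^2)


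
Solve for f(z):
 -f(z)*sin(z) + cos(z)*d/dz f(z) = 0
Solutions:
 f(z) = C1/cos(z)


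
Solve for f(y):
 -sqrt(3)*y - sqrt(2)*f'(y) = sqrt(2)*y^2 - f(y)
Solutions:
 f(y) = C1*exp(sqrt(2)*y/2) + sqrt(2)*y^2 + sqrt(3)*y + 4*y + sqrt(6) + 4*sqrt(2)


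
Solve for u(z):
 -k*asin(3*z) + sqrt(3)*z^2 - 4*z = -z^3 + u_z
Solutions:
 u(z) = C1 - k*(z*asin(3*z) + sqrt(1 - 9*z^2)/3) + z^4/4 + sqrt(3)*z^3/3 - 2*z^2


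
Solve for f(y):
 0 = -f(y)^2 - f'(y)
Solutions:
 f(y) = 1/(C1 + y)


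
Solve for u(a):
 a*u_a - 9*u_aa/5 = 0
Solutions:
 u(a) = C1 + C2*erfi(sqrt(10)*a/6)


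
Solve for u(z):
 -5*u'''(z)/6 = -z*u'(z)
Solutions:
 u(z) = C1 + Integral(C2*airyai(5^(2/3)*6^(1/3)*z/5) + C3*airybi(5^(2/3)*6^(1/3)*z/5), z)


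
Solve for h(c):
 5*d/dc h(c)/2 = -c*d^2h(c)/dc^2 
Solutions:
 h(c) = C1 + C2/c^(3/2)


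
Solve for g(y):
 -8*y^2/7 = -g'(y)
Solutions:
 g(y) = C1 + 8*y^3/21


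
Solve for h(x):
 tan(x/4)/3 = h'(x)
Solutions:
 h(x) = C1 - 4*log(cos(x/4))/3


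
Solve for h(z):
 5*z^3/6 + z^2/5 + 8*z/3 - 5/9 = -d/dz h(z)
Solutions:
 h(z) = C1 - 5*z^4/24 - z^3/15 - 4*z^2/3 + 5*z/9


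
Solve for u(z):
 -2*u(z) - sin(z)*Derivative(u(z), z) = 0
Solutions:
 u(z) = C1*(cos(z) + 1)/(cos(z) - 1)


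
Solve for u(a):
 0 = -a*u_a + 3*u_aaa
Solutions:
 u(a) = C1 + Integral(C2*airyai(3^(2/3)*a/3) + C3*airybi(3^(2/3)*a/3), a)


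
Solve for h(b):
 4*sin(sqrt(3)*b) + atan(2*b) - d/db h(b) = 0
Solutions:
 h(b) = C1 + b*atan(2*b) - log(4*b^2 + 1)/4 - 4*sqrt(3)*cos(sqrt(3)*b)/3


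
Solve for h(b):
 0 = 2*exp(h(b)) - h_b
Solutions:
 h(b) = log(-1/(C1 + 2*b))


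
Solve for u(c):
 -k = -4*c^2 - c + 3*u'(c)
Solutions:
 u(c) = C1 + 4*c^3/9 + c^2/6 - c*k/3


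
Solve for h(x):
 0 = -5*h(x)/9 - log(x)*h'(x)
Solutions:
 h(x) = C1*exp(-5*li(x)/9)


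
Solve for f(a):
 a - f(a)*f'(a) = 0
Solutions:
 f(a) = -sqrt(C1 + a^2)
 f(a) = sqrt(C1 + a^2)


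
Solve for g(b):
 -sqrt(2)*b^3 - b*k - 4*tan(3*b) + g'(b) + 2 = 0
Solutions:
 g(b) = C1 + sqrt(2)*b^4/4 + b^2*k/2 - 2*b - 4*log(cos(3*b))/3


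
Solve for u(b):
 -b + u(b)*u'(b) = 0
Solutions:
 u(b) = -sqrt(C1 + b^2)
 u(b) = sqrt(C1 + b^2)


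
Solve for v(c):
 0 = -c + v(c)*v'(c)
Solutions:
 v(c) = -sqrt(C1 + c^2)
 v(c) = sqrt(C1 + c^2)


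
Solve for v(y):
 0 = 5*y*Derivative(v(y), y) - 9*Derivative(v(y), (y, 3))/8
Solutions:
 v(y) = C1 + Integral(C2*airyai(2*15^(1/3)*y/3) + C3*airybi(2*15^(1/3)*y/3), y)


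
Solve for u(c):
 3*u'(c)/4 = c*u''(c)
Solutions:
 u(c) = C1 + C2*c^(7/4)


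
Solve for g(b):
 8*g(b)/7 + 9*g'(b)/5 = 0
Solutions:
 g(b) = C1*exp(-40*b/63)


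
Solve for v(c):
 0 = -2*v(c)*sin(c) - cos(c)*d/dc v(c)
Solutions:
 v(c) = C1*cos(c)^2


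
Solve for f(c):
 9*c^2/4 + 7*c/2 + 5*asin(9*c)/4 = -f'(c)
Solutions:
 f(c) = C1 - 3*c^3/4 - 7*c^2/4 - 5*c*asin(9*c)/4 - 5*sqrt(1 - 81*c^2)/36


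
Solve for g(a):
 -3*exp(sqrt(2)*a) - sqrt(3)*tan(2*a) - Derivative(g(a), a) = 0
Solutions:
 g(a) = C1 - 3*sqrt(2)*exp(sqrt(2)*a)/2 + sqrt(3)*log(cos(2*a))/2


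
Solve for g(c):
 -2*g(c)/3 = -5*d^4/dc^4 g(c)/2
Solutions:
 g(c) = C1*exp(-15^(3/4)*sqrt(2)*c/15) + C2*exp(15^(3/4)*sqrt(2)*c/15) + C3*sin(15^(3/4)*sqrt(2)*c/15) + C4*cos(15^(3/4)*sqrt(2)*c/15)


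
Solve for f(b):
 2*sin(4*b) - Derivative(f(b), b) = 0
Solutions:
 f(b) = C1 - cos(4*b)/2


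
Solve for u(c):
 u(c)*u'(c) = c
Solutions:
 u(c) = -sqrt(C1 + c^2)
 u(c) = sqrt(C1 + c^2)


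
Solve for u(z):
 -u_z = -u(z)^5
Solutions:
 u(z) = -(-1/(C1 + 4*z))^(1/4)
 u(z) = (-1/(C1 + 4*z))^(1/4)
 u(z) = -I*(-1/(C1 + 4*z))^(1/4)
 u(z) = I*(-1/(C1 + 4*z))^(1/4)


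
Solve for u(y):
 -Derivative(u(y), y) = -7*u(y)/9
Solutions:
 u(y) = C1*exp(7*y/9)


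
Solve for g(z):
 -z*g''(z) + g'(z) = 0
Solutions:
 g(z) = C1 + C2*z^2


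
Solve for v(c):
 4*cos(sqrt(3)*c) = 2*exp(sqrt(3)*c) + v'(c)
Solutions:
 v(c) = C1 - 2*sqrt(3)*exp(sqrt(3)*c)/3 + 4*sqrt(3)*sin(sqrt(3)*c)/3


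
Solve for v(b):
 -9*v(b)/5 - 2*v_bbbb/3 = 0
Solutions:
 v(b) = (C1*sin(15^(3/4)*2^(1/4)*b/10) + C2*cos(15^(3/4)*2^(1/4)*b/10))*exp(-15^(3/4)*2^(1/4)*b/10) + (C3*sin(15^(3/4)*2^(1/4)*b/10) + C4*cos(15^(3/4)*2^(1/4)*b/10))*exp(15^(3/4)*2^(1/4)*b/10)


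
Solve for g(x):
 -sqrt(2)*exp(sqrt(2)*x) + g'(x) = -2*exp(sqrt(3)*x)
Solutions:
 g(x) = C1 + exp(sqrt(2)*x) - 2*sqrt(3)*exp(sqrt(3)*x)/3


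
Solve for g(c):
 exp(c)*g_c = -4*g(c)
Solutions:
 g(c) = C1*exp(4*exp(-c))


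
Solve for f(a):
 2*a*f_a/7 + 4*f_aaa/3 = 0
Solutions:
 f(a) = C1 + Integral(C2*airyai(-14^(2/3)*3^(1/3)*a/14) + C3*airybi(-14^(2/3)*3^(1/3)*a/14), a)


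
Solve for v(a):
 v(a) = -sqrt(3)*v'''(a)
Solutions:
 v(a) = C3*exp(-3^(5/6)*a/3) + (C1*sin(3^(1/3)*a/2) + C2*cos(3^(1/3)*a/2))*exp(3^(5/6)*a/6)


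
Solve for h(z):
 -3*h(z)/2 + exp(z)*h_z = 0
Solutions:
 h(z) = C1*exp(-3*exp(-z)/2)


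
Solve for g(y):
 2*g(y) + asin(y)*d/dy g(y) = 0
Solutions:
 g(y) = C1*exp(-2*Integral(1/asin(y), y))


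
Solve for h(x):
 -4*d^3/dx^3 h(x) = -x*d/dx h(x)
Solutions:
 h(x) = C1 + Integral(C2*airyai(2^(1/3)*x/2) + C3*airybi(2^(1/3)*x/2), x)


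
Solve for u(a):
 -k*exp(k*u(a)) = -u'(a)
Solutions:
 u(a) = Piecewise((log(-1/(C1*k + a*k^2))/k, Ne(k, 0)), (nan, True))
 u(a) = Piecewise((C1 + a*k, Eq(k, 0)), (nan, True))


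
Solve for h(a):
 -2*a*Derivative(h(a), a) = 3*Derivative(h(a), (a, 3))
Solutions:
 h(a) = C1 + Integral(C2*airyai(-2^(1/3)*3^(2/3)*a/3) + C3*airybi(-2^(1/3)*3^(2/3)*a/3), a)


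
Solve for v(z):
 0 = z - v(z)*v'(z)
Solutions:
 v(z) = -sqrt(C1 + z^2)
 v(z) = sqrt(C1 + z^2)


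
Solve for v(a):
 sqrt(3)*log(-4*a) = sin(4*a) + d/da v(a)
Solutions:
 v(a) = C1 + sqrt(3)*a*(log(-a) - 1) + 2*sqrt(3)*a*log(2) + cos(4*a)/4


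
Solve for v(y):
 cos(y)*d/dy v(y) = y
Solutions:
 v(y) = C1 + Integral(y/cos(y), y)


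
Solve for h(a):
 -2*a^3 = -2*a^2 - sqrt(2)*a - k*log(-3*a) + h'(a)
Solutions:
 h(a) = C1 - a^4/2 + 2*a^3/3 + sqrt(2)*a^2/2 + a*k*log(-a) + a*k*(-1 + log(3))


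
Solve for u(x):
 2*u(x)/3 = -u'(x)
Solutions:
 u(x) = C1*exp(-2*x/3)


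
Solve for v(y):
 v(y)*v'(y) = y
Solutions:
 v(y) = -sqrt(C1 + y^2)
 v(y) = sqrt(C1 + y^2)


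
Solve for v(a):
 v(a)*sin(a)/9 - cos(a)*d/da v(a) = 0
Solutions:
 v(a) = C1/cos(a)^(1/9)


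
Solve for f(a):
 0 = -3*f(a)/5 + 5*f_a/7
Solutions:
 f(a) = C1*exp(21*a/25)


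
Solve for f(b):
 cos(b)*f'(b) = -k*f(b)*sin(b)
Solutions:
 f(b) = C1*exp(k*log(cos(b)))


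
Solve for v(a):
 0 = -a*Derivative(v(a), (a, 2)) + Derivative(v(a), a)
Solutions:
 v(a) = C1 + C2*a^2


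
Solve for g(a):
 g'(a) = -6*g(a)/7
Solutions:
 g(a) = C1*exp(-6*a/7)


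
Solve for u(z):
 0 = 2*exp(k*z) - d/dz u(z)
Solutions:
 u(z) = C1 + 2*exp(k*z)/k


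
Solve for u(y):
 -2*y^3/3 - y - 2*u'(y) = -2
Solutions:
 u(y) = C1 - y^4/12 - y^2/4 + y


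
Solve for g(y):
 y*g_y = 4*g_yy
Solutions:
 g(y) = C1 + C2*erfi(sqrt(2)*y/4)


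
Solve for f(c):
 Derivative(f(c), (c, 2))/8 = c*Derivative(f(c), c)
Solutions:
 f(c) = C1 + C2*erfi(2*c)


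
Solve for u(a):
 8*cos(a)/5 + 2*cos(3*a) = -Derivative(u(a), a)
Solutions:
 u(a) = C1 - 8*sin(a)/5 - 2*sin(3*a)/3


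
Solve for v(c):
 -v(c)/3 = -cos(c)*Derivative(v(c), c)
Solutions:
 v(c) = C1*(sin(c) + 1)^(1/6)/(sin(c) - 1)^(1/6)


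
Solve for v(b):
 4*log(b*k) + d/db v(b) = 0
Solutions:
 v(b) = C1 - 4*b*log(b*k) + 4*b


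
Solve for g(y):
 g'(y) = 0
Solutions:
 g(y) = C1


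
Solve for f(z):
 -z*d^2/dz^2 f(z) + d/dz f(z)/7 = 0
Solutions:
 f(z) = C1 + C2*z^(8/7)


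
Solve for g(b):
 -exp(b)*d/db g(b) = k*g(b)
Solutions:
 g(b) = C1*exp(k*exp(-b))


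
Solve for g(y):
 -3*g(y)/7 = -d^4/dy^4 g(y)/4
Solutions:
 g(y) = C1*exp(-sqrt(2)*3^(1/4)*7^(3/4)*y/7) + C2*exp(sqrt(2)*3^(1/4)*7^(3/4)*y/7) + C3*sin(sqrt(2)*3^(1/4)*7^(3/4)*y/7) + C4*cos(sqrt(2)*3^(1/4)*7^(3/4)*y/7)


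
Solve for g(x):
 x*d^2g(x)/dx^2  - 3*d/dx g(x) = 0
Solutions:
 g(x) = C1 + C2*x^4


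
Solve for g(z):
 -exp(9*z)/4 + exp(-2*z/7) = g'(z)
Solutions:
 g(z) = C1 - exp(9*z)/36 - 7*exp(-2*z/7)/2


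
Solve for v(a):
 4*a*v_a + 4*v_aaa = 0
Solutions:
 v(a) = C1 + Integral(C2*airyai(-a) + C3*airybi(-a), a)


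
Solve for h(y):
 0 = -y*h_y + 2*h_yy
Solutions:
 h(y) = C1 + C2*erfi(y/2)


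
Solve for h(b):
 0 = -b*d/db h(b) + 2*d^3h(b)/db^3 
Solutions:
 h(b) = C1 + Integral(C2*airyai(2^(2/3)*b/2) + C3*airybi(2^(2/3)*b/2), b)


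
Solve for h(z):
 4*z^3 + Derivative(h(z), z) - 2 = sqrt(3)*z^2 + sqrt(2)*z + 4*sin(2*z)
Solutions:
 h(z) = C1 - z^4 + sqrt(3)*z^3/3 + sqrt(2)*z^2/2 + 2*z - 2*cos(2*z)


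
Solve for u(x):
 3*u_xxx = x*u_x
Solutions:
 u(x) = C1 + Integral(C2*airyai(3^(2/3)*x/3) + C3*airybi(3^(2/3)*x/3), x)


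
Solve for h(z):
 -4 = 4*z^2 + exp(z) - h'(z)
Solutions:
 h(z) = C1 + 4*z^3/3 + 4*z + exp(z)


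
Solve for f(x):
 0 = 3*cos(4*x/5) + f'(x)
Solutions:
 f(x) = C1 - 15*sin(4*x/5)/4


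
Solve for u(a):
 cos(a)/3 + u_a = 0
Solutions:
 u(a) = C1 - sin(a)/3


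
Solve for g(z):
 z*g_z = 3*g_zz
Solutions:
 g(z) = C1 + C2*erfi(sqrt(6)*z/6)


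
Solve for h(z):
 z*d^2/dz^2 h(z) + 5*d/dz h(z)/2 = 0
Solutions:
 h(z) = C1 + C2/z^(3/2)


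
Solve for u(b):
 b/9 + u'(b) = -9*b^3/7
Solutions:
 u(b) = C1 - 9*b^4/28 - b^2/18


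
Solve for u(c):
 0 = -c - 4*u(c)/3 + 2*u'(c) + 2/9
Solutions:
 u(c) = C1*exp(2*c/3) - 3*c/4 - 23/24


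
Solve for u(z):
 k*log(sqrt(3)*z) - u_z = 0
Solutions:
 u(z) = C1 + k*z*log(z) - k*z + k*z*log(3)/2


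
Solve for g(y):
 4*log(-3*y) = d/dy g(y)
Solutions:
 g(y) = C1 + 4*y*log(-y) + 4*y*(-1 + log(3))


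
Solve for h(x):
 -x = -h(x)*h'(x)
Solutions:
 h(x) = -sqrt(C1 + x^2)
 h(x) = sqrt(C1 + x^2)


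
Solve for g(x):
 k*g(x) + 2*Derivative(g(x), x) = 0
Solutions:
 g(x) = C1*exp(-k*x/2)


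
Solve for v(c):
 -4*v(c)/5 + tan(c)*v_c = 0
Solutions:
 v(c) = C1*sin(c)^(4/5)


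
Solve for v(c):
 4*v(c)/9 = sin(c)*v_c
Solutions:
 v(c) = C1*(cos(c) - 1)^(2/9)/(cos(c) + 1)^(2/9)


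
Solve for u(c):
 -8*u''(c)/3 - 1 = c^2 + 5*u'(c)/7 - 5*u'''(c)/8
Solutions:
 u(c) = C1 + C2*exp(2*c*(112 - sqrt(15694))/105) + C3*exp(2*c*(112 + sqrt(15694))/105) - 7*c^3/15 + 392*c^2/75 - 192941*c/4500


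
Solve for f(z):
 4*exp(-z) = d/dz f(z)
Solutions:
 f(z) = C1 - 4*exp(-z)


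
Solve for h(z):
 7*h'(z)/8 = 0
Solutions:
 h(z) = C1


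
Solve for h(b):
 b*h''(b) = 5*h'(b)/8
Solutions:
 h(b) = C1 + C2*b^(13/8)


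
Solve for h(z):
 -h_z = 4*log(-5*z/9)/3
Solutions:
 h(z) = C1 - 4*z*log(-z)/3 + 4*z*(-log(5) + 1 + 2*log(3))/3


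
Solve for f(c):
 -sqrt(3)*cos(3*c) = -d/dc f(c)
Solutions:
 f(c) = C1 + sqrt(3)*sin(3*c)/3


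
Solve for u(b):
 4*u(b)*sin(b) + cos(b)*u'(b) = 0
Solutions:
 u(b) = C1*cos(b)^4


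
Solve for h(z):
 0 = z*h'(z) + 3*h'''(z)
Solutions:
 h(z) = C1 + Integral(C2*airyai(-3^(2/3)*z/3) + C3*airybi(-3^(2/3)*z/3), z)


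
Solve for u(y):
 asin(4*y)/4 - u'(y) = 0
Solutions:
 u(y) = C1 + y*asin(4*y)/4 + sqrt(1 - 16*y^2)/16


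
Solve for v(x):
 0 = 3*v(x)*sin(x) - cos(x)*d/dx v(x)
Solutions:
 v(x) = C1/cos(x)^3


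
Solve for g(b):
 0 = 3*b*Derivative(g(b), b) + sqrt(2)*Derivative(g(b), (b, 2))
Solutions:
 g(b) = C1 + C2*erf(2^(1/4)*sqrt(3)*b/2)


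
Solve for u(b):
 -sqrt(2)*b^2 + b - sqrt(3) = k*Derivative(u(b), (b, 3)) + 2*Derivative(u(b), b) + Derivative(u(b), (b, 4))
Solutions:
 u(b) = C1 + C2*exp(-b*(k^2/(k^3 + sqrt(-k^6 + (k^3 + 27)^2) + 27)^(1/3) + k + (k^3 + sqrt(-k^6 + (k^3 + 27)^2) + 27)^(1/3))/3) + C3*exp(b*(-4*k^2/((-1 + sqrt(3)*I)*(k^3 + sqrt(-k^6 + (k^3 + 27)^2) + 27)^(1/3)) - 2*k + (k^3 + sqrt(-k^6 + (k^3 + 27)^2) + 27)^(1/3) - sqrt(3)*I*(k^3 + sqrt(-k^6 + (k^3 + 27)^2) + 27)^(1/3))/6) + C4*exp(b*(4*k^2/((1 + sqrt(3)*I)*(k^3 + sqrt(-k^6 + (k^3 + 27)^2) + 27)^(1/3)) - 2*k + (k^3 + sqrt(-k^6 + (k^3 + 27)^2) + 27)^(1/3) + sqrt(3)*I*(k^3 + sqrt(-k^6 + (k^3 + 27)^2) + 27)^(1/3))/6) - sqrt(2)*b^3/6 + b^2/4 + sqrt(2)*b*k/2 - sqrt(3)*b/2


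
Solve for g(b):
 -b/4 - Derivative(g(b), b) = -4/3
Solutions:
 g(b) = C1 - b^2/8 + 4*b/3


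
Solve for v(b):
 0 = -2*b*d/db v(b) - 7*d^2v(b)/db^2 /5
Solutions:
 v(b) = C1 + C2*erf(sqrt(35)*b/7)


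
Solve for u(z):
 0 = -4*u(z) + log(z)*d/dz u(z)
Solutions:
 u(z) = C1*exp(4*li(z))


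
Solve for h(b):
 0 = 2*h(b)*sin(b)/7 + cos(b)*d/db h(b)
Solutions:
 h(b) = C1*cos(b)^(2/7)


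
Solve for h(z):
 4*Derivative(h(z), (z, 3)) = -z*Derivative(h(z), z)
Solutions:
 h(z) = C1 + Integral(C2*airyai(-2^(1/3)*z/2) + C3*airybi(-2^(1/3)*z/2), z)


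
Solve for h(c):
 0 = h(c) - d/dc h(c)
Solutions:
 h(c) = C1*exp(c)


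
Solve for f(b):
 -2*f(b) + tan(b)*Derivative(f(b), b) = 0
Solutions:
 f(b) = C1*sin(b)^2


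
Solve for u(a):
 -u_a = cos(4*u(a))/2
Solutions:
 u(a) = -asin((C1 + exp(4*a))/(C1 - exp(4*a)))/4 + pi/4
 u(a) = asin((C1 + exp(4*a))/(C1 - exp(4*a)))/4


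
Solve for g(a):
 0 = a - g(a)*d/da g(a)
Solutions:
 g(a) = -sqrt(C1 + a^2)
 g(a) = sqrt(C1 + a^2)


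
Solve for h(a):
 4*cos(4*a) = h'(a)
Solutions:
 h(a) = C1 + sin(4*a)


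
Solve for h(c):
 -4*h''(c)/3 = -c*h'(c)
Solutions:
 h(c) = C1 + C2*erfi(sqrt(6)*c/4)


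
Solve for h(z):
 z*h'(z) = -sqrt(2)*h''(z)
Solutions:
 h(z) = C1 + C2*erf(2^(1/4)*z/2)


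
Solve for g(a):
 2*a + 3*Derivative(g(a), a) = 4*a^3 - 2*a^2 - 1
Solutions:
 g(a) = C1 + a^4/3 - 2*a^3/9 - a^2/3 - a/3


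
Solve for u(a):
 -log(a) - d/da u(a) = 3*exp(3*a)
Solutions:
 u(a) = C1 - a*log(a) + a - exp(3*a)


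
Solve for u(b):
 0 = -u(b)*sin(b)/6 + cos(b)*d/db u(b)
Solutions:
 u(b) = C1/cos(b)^(1/6)


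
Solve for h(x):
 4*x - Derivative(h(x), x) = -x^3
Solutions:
 h(x) = C1 + x^4/4 + 2*x^2


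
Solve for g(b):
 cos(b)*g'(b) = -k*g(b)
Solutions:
 g(b) = C1*exp(k*(log(sin(b) - 1) - log(sin(b) + 1))/2)


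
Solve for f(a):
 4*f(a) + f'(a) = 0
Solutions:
 f(a) = C1*exp(-4*a)


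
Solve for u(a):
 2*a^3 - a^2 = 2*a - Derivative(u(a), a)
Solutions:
 u(a) = C1 - a^4/2 + a^3/3 + a^2


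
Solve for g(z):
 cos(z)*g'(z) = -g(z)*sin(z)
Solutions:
 g(z) = C1*cos(z)


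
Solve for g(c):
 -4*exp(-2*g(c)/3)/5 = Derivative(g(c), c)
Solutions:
 g(c) = 3*log(-sqrt(C1 - 4*c)) - 3*log(15) + 3*log(30)/2
 g(c) = 3*log(C1 - 4*c)/2 - 3*log(15) + 3*log(30)/2


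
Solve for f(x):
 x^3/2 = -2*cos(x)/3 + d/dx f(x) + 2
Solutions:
 f(x) = C1 + x^4/8 - 2*x + 2*sin(x)/3


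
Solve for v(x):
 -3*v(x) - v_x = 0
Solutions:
 v(x) = C1*exp(-3*x)


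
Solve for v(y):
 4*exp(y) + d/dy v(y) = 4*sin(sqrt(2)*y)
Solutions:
 v(y) = C1 - 4*exp(y) - 2*sqrt(2)*cos(sqrt(2)*y)


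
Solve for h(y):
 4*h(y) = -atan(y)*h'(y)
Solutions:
 h(y) = C1*exp(-4*Integral(1/atan(y), y))


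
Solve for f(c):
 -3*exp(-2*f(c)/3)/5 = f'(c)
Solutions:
 f(c) = 3*log(-sqrt(C1 - 3*c)) - 3*log(15) + 3*log(30)/2
 f(c) = 3*log(C1 - 3*c)/2 - 3*log(15) + 3*log(30)/2


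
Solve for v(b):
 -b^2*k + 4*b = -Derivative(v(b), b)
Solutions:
 v(b) = C1 + b^3*k/3 - 2*b^2


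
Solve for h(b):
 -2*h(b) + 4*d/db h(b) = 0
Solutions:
 h(b) = C1*exp(b/2)


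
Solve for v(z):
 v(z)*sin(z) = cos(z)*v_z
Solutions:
 v(z) = C1/cos(z)


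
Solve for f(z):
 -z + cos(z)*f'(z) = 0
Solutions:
 f(z) = C1 + Integral(z/cos(z), z)


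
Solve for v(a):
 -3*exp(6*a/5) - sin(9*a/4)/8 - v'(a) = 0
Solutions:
 v(a) = C1 - 5*exp(6*a/5)/2 + cos(9*a/4)/18


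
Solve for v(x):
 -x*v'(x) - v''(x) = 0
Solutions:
 v(x) = C1 + C2*erf(sqrt(2)*x/2)


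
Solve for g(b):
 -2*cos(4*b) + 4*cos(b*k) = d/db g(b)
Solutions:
 g(b) = C1 - sin(4*b)/2 + 4*sin(b*k)/k


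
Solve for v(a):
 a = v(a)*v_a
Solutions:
 v(a) = -sqrt(C1 + a^2)
 v(a) = sqrt(C1 + a^2)


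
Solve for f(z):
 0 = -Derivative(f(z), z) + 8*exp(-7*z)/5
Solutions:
 f(z) = C1 - 8*exp(-7*z)/35


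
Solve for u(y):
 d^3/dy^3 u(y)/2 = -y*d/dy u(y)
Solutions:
 u(y) = C1 + Integral(C2*airyai(-2^(1/3)*y) + C3*airybi(-2^(1/3)*y), y)


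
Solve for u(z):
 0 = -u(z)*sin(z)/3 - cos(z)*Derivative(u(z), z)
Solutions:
 u(z) = C1*cos(z)^(1/3)


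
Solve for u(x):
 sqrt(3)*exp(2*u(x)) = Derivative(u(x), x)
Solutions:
 u(x) = log(-sqrt(-1/(C1 + sqrt(3)*x))) - log(2)/2
 u(x) = log(-1/(C1 + sqrt(3)*x))/2 - log(2)/2


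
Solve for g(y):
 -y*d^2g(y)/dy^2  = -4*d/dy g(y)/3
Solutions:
 g(y) = C1 + C2*y^(7/3)


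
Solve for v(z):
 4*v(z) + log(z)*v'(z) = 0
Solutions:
 v(z) = C1*exp(-4*li(z))


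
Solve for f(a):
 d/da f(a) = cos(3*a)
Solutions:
 f(a) = C1 + sin(3*a)/3


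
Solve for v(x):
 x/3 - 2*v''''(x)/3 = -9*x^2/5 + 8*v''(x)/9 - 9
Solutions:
 v(x) = C1 + C2*x + C3*sin(2*sqrt(3)*x/3) + C4*cos(2*sqrt(3)*x/3) + 27*x^4/160 + x^3/16 + 567*x^2/160


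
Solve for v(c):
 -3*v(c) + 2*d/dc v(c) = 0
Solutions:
 v(c) = C1*exp(3*c/2)


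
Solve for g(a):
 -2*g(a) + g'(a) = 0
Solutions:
 g(a) = C1*exp(2*a)


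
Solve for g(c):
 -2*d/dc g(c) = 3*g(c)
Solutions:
 g(c) = C1*exp(-3*c/2)


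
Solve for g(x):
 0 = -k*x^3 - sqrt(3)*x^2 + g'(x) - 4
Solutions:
 g(x) = C1 + k*x^4/4 + sqrt(3)*x^3/3 + 4*x


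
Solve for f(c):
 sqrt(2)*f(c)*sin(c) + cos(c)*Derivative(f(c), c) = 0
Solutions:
 f(c) = C1*cos(c)^(sqrt(2))


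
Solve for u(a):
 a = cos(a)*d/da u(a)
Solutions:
 u(a) = C1 + Integral(a/cos(a), a)


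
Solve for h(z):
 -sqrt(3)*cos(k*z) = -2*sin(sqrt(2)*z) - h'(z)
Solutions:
 h(z) = C1 + sqrt(2)*cos(sqrt(2)*z) + sqrt(3)*sin(k*z)/k


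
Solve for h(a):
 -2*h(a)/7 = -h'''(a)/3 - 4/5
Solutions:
 h(a) = C3*exp(6^(1/3)*7^(2/3)*a/7) + (C1*sin(2^(1/3)*3^(5/6)*7^(2/3)*a/14) + C2*cos(2^(1/3)*3^(5/6)*7^(2/3)*a/14))*exp(-6^(1/3)*7^(2/3)*a/14) + 14/5


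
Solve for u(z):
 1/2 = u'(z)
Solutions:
 u(z) = C1 + z/2


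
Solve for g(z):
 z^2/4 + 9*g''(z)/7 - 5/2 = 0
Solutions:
 g(z) = C1 + C2*z - 7*z^4/432 + 35*z^2/36


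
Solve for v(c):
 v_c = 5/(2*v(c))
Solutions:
 v(c) = -sqrt(C1 + 5*c)
 v(c) = sqrt(C1 + 5*c)


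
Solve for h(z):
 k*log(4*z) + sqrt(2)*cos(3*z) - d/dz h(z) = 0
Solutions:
 h(z) = C1 + k*z*(log(z) - 1) + 2*k*z*log(2) + sqrt(2)*sin(3*z)/3


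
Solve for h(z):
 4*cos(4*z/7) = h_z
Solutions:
 h(z) = C1 + 7*sin(4*z/7)


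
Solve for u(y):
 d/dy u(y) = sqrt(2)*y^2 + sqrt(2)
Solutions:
 u(y) = C1 + sqrt(2)*y^3/3 + sqrt(2)*y


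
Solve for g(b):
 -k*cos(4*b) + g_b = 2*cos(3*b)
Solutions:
 g(b) = C1 + k*sin(4*b)/4 + 2*sin(3*b)/3


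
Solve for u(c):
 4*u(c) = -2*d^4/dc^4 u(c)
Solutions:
 u(c) = (C1*sin(2^(3/4)*c/2) + C2*cos(2^(3/4)*c/2))*exp(-2^(3/4)*c/2) + (C3*sin(2^(3/4)*c/2) + C4*cos(2^(3/4)*c/2))*exp(2^(3/4)*c/2)


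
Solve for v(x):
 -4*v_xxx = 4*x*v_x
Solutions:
 v(x) = C1 + Integral(C2*airyai(-x) + C3*airybi(-x), x)


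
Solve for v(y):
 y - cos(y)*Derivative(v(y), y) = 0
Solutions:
 v(y) = C1 + Integral(y/cos(y), y)


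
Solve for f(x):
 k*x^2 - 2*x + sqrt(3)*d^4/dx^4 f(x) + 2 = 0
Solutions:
 f(x) = C1 + C2*x + C3*x^2 + C4*x^3 - sqrt(3)*k*x^6/1080 + sqrt(3)*x^5/180 - sqrt(3)*x^4/36


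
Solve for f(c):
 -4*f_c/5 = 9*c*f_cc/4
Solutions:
 f(c) = C1 + C2*c^(29/45)


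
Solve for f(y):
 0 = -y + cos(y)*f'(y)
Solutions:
 f(y) = C1 + Integral(y/cos(y), y)


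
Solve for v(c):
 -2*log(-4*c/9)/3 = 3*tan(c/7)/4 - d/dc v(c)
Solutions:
 v(c) = C1 + 2*c*log(-c)/3 - 4*c*log(3)/3 - 2*c/3 + 4*c*log(2)/3 - 21*log(cos(c/7))/4


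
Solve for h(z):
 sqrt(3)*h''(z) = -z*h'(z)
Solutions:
 h(z) = C1 + C2*erf(sqrt(2)*3^(3/4)*z/6)


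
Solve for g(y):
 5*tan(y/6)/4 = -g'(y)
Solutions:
 g(y) = C1 + 15*log(cos(y/6))/2


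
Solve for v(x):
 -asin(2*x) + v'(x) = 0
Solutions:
 v(x) = C1 + x*asin(2*x) + sqrt(1 - 4*x^2)/2


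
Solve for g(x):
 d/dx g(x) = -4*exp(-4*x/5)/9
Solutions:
 g(x) = C1 + 5*exp(-4*x/5)/9


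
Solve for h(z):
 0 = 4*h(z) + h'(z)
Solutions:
 h(z) = C1*exp(-4*z)


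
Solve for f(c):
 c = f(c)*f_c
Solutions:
 f(c) = -sqrt(C1 + c^2)
 f(c) = sqrt(C1 + c^2)


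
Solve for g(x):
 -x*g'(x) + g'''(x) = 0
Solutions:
 g(x) = C1 + Integral(C2*airyai(x) + C3*airybi(x), x)


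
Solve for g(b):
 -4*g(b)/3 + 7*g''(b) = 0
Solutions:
 g(b) = C1*exp(-2*sqrt(21)*b/21) + C2*exp(2*sqrt(21)*b/21)


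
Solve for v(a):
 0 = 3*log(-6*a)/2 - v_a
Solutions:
 v(a) = C1 + 3*a*log(-a)/2 + 3*a*(-1 + log(6))/2


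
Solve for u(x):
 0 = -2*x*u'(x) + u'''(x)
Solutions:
 u(x) = C1 + Integral(C2*airyai(2^(1/3)*x) + C3*airybi(2^(1/3)*x), x)


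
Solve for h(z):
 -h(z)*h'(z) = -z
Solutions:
 h(z) = -sqrt(C1 + z^2)
 h(z) = sqrt(C1 + z^2)


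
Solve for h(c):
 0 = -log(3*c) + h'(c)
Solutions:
 h(c) = C1 + c*log(c) - c + c*log(3)


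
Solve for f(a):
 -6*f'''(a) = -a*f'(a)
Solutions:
 f(a) = C1 + Integral(C2*airyai(6^(2/3)*a/6) + C3*airybi(6^(2/3)*a/6), a)


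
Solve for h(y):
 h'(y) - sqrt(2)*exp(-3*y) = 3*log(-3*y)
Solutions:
 h(y) = C1 + 3*y*log(-y) + 3*y*(-1 + log(3)) - sqrt(2)*exp(-3*y)/3


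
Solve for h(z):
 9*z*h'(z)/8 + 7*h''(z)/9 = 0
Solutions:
 h(z) = C1 + C2*erf(9*sqrt(7)*z/28)


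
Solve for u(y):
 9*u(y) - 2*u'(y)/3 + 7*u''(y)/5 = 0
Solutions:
 u(y) = (C1*sin(sqrt(2810)*y/21) + C2*cos(sqrt(2810)*y/21))*exp(5*y/21)


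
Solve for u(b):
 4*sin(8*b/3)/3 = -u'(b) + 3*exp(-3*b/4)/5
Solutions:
 u(b) = C1 + cos(8*b/3)/2 - 4*exp(-3*b/4)/5


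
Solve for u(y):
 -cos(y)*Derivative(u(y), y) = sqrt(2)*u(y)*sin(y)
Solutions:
 u(y) = C1*cos(y)^(sqrt(2))


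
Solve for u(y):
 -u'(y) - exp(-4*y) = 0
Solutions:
 u(y) = C1 + exp(-4*y)/4


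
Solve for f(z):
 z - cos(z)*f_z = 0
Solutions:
 f(z) = C1 + Integral(z/cos(z), z)


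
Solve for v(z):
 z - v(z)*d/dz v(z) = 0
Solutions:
 v(z) = -sqrt(C1 + z^2)
 v(z) = sqrt(C1 + z^2)


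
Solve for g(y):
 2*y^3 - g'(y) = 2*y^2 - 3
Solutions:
 g(y) = C1 + y^4/2 - 2*y^3/3 + 3*y


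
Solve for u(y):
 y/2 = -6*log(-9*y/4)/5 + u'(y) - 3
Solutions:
 u(y) = C1 + y^2/4 + 6*y*log(-y)/5 + 3*y*(-4*log(2) + 3 + 4*log(3))/5


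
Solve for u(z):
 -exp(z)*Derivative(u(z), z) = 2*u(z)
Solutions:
 u(z) = C1*exp(2*exp(-z))


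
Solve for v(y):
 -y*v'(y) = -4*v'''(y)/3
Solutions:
 v(y) = C1 + Integral(C2*airyai(6^(1/3)*y/2) + C3*airybi(6^(1/3)*y/2), y)


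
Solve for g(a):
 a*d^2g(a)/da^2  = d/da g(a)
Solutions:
 g(a) = C1 + C2*a^2


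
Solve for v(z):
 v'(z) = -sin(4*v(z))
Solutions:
 v(z) = -acos((-C1 - exp(8*z))/(C1 - exp(8*z)))/4 + pi/2
 v(z) = acos((-C1 - exp(8*z))/(C1 - exp(8*z)))/4


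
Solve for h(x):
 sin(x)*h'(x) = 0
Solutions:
 h(x) = C1


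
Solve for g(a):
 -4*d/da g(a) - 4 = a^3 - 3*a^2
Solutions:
 g(a) = C1 - a^4/16 + a^3/4 - a


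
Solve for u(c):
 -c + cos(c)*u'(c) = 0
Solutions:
 u(c) = C1 + Integral(c/cos(c), c)


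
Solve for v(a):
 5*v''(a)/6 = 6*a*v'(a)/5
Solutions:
 v(a) = C1 + C2*erfi(3*sqrt(2)*a/5)


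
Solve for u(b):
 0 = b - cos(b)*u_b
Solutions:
 u(b) = C1 + Integral(b/cos(b), b)


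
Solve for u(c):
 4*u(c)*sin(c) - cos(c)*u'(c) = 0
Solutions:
 u(c) = C1/cos(c)^4


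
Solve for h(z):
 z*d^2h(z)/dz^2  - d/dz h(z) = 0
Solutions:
 h(z) = C1 + C2*z^2


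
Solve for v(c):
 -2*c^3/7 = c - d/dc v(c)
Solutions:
 v(c) = C1 + c^4/14 + c^2/2


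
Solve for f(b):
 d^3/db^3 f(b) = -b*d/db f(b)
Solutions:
 f(b) = C1 + Integral(C2*airyai(-b) + C3*airybi(-b), b)


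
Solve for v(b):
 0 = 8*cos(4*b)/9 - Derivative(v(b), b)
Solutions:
 v(b) = C1 + 2*sin(4*b)/9


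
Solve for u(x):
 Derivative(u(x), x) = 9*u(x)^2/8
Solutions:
 u(x) = -8/(C1 + 9*x)


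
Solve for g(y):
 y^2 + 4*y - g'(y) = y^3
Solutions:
 g(y) = C1 - y^4/4 + y^3/3 + 2*y^2


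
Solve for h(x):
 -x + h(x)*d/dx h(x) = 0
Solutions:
 h(x) = -sqrt(C1 + x^2)
 h(x) = sqrt(C1 + x^2)


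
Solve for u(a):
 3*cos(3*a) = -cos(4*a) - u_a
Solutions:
 u(a) = C1 - sin(3*a) - sin(4*a)/4


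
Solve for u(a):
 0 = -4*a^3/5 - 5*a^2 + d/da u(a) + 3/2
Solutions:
 u(a) = C1 + a^4/5 + 5*a^3/3 - 3*a/2


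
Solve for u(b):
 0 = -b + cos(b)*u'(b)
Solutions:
 u(b) = C1 + Integral(b/cos(b), b)


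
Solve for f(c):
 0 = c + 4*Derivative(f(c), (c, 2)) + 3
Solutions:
 f(c) = C1 + C2*c - c^3/24 - 3*c^2/8


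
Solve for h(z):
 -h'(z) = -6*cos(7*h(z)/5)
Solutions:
 -6*z - 5*log(sin(7*h(z)/5) - 1)/14 + 5*log(sin(7*h(z)/5) + 1)/14 = C1


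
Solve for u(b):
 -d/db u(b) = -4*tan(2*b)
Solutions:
 u(b) = C1 - 2*log(cos(2*b))


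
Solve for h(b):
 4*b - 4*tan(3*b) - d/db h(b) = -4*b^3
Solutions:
 h(b) = C1 + b^4 + 2*b^2 + 4*log(cos(3*b))/3


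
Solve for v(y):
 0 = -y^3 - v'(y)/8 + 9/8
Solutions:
 v(y) = C1 - 2*y^4 + 9*y


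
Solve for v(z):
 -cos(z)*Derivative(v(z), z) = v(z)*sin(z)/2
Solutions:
 v(z) = C1*sqrt(cos(z))


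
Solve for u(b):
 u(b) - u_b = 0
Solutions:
 u(b) = C1*exp(b)


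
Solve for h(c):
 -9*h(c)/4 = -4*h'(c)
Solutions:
 h(c) = C1*exp(9*c/16)


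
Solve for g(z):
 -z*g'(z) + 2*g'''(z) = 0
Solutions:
 g(z) = C1 + Integral(C2*airyai(2^(2/3)*z/2) + C3*airybi(2^(2/3)*z/2), z)


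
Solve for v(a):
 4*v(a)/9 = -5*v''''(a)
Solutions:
 v(a) = (C1*sin(sqrt(3)*5^(3/4)*a/15) + C2*cos(sqrt(3)*5^(3/4)*a/15))*exp(-sqrt(3)*5^(3/4)*a/15) + (C3*sin(sqrt(3)*5^(3/4)*a/15) + C4*cos(sqrt(3)*5^(3/4)*a/15))*exp(sqrt(3)*5^(3/4)*a/15)


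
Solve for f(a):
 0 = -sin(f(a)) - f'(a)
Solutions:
 f(a) = -acos((-C1 - exp(2*a))/(C1 - exp(2*a))) + 2*pi
 f(a) = acos((-C1 - exp(2*a))/(C1 - exp(2*a)))


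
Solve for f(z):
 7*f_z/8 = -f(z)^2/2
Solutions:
 f(z) = 7/(C1 + 4*z)


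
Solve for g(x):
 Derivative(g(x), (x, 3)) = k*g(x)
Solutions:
 g(x) = C1*exp(k^(1/3)*x) + C2*exp(k^(1/3)*x*(-1 + sqrt(3)*I)/2) + C3*exp(-k^(1/3)*x*(1 + sqrt(3)*I)/2)


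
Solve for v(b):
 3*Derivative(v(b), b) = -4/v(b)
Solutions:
 v(b) = -sqrt(C1 - 24*b)/3
 v(b) = sqrt(C1 - 24*b)/3


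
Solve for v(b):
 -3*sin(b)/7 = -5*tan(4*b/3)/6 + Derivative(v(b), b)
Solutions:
 v(b) = C1 - 5*log(cos(4*b/3))/8 + 3*cos(b)/7


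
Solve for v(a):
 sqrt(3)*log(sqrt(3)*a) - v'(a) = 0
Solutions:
 v(a) = C1 + sqrt(3)*a*log(a) - sqrt(3)*a + sqrt(3)*a*log(3)/2


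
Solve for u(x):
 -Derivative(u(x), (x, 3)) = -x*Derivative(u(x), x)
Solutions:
 u(x) = C1 + Integral(C2*airyai(x) + C3*airybi(x), x)


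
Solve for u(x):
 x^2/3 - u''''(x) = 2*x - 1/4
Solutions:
 u(x) = C1 + C2*x + C3*x^2 + C4*x^3 + x^6/1080 - x^5/60 + x^4/96


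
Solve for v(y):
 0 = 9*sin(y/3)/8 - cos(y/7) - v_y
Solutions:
 v(y) = C1 - 7*sin(y/7) - 27*cos(y/3)/8


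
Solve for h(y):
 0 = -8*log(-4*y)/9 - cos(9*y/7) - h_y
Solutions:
 h(y) = C1 - 8*y*log(-y)/9 - 16*y*log(2)/9 + 8*y/9 - 7*sin(9*y/7)/9


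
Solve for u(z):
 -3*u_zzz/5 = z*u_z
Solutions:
 u(z) = C1 + Integral(C2*airyai(-3^(2/3)*5^(1/3)*z/3) + C3*airybi(-3^(2/3)*5^(1/3)*z/3), z)


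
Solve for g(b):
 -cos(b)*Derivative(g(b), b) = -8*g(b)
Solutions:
 g(b) = C1*(sin(b)^4 + 4*sin(b)^3 + 6*sin(b)^2 + 4*sin(b) + 1)/(sin(b)^4 - 4*sin(b)^3 + 6*sin(b)^2 - 4*sin(b) + 1)


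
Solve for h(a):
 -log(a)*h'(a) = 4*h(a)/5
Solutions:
 h(a) = C1*exp(-4*li(a)/5)


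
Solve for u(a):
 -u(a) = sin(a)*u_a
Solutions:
 u(a) = C1*sqrt(cos(a) + 1)/sqrt(cos(a) - 1)


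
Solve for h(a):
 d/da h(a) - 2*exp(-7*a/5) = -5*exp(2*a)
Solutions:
 h(a) = C1 - 5*exp(2*a)/2 - 10*exp(-7*a/5)/7


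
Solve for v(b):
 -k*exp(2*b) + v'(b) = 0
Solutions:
 v(b) = C1 + k*exp(2*b)/2


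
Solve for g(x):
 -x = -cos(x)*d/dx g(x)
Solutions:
 g(x) = C1 + Integral(x/cos(x), x)


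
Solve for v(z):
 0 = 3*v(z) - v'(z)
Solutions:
 v(z) = C1*exp(3*z)


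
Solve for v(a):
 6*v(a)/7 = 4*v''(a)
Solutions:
 v(a) = C1*exp(-sqrt(42)*a/14) + C2*exp(sqrt(42)*a/14)


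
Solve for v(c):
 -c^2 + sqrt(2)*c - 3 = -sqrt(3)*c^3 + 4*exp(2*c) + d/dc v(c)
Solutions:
 v(c) = C1 + sqrt(3)*c^4/4 - c^3/3 + sqrt(2)*c^2/2 - 3*c - 2*exp(2*c)


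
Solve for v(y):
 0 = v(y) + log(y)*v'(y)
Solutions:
 v(y) = C1*exp(-li(y))


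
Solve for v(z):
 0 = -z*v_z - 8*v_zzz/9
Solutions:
 v(z) = C1 + Integral(C2*airyai(-3^(2/3)*z/2) + C3*airybi(-3^(2/3)*z/2), z)


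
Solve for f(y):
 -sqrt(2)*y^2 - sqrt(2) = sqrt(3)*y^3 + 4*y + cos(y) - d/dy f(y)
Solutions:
 f(y) = C1 + sqrt(3)*y^4/4 + sqrt(2)*y^3/3 + 2*y^2 + sqrt(2)*y + sin(y)


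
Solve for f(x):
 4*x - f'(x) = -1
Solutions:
 f(x) = C1 + 2*x^2 + x


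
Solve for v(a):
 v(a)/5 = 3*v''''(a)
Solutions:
 v(a) = C1*exp(-15^(3/4)*a/15) + C2*exp(15^(3/4)*a/15) + C3*sin(15^(3/4)*a/15) + C4*cos(15^(3/4)*a/15)


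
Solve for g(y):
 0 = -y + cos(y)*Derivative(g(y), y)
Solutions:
 g(y) = C1 + Integral(y/cos(y), y)


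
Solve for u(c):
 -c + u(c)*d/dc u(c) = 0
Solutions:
 u(c) = -sqrt(C1 + c^2)
 u(c) = sqrt(C1 + c^2)


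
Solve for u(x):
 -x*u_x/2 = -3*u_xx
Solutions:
 u(x) = C1 + C2*erfi(sqrt(3)*x/6)


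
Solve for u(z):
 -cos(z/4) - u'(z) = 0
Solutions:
 u(z) = C1 - 4*sin(z/4)


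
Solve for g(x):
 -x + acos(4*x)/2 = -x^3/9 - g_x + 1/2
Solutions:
 g(x) = C1 - x^4/36 + x^2/2 - x*acos(4*x)/2 + x/2 + sqrt(1 - 16*x^2)/8


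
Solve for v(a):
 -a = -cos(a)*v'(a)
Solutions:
 v(a) = C1 + Integral(a/cos(a), a)


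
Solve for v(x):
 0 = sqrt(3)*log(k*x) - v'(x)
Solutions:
 v(x) = C1 + sqrt(3)*x*log(k*x) - sqrt(3)*x


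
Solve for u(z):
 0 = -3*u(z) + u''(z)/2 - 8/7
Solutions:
 u(z) = C1*exp(-sqrt(6)*z) + C2*exp(sqrt(6)*z) - 8/21


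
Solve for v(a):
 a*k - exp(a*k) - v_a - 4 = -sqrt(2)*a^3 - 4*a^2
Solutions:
 v(a) = C1 + sqrt(2)*a^4/4 + 4*a^3/3 + a^2*k/2 - 4*a - exp(a*k)/k


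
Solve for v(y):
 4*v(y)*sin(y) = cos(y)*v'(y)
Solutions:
 v(y) = C1/cos(y)^4


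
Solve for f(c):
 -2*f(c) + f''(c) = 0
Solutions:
 f(c) = C1*exp(-sqrt(2)*c) + C2*exp(sqrt(2)*c)


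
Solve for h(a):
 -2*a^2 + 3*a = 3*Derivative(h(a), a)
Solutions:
 h(a) = C1 - 2*a^3/9 + a^2/2


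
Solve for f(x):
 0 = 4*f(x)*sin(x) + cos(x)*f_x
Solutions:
 f(x) = C1*cos(x)^4


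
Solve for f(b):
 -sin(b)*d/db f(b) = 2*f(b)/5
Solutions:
 f(b) = C1*(cos(b) + 1)^(1/5)/(cos(b) - 1)^(1/5)


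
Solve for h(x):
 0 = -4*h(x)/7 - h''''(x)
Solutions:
 h(x) = (C1*sin(7^(3/4)*x/7) + C2*cos(7^(3/4)*x/7))*exp(-7^(3/4)*x/7) + (C3*sin(7^(3/4)*x/7) + C4*cos(7^(3/4)*x/7))*exp(7^(3/4)*x/7)


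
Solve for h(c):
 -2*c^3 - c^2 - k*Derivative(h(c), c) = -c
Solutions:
 h(c) = C1 - c^4/(2*k) - c^3/(3*k) + c^2/(2*k)


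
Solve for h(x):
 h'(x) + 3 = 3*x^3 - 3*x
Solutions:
 h(x) = C1 + 3*x^4/4 - 3*x^2/2 - 3*x


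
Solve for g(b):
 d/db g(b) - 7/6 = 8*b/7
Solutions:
 g(b) = C1 + 4*b^2/7 + 7*b/6


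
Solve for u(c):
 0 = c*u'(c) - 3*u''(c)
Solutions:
 u(c) = C1 + C2*erfi(sqrt(6)*c/6)


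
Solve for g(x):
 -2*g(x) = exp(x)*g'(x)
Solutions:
 g(x) = C1*exp(2*exp(-x))


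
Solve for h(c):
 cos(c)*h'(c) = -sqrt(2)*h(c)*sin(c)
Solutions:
 h(c) = C1*cos(c)^(sqrt(2))


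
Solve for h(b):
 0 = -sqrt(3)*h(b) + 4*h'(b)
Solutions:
 h(b) = C1*exp(sqrt(3)*b/4)


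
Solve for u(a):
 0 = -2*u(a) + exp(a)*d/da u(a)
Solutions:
 u(a) = C1*exp(-2*exp(-a))


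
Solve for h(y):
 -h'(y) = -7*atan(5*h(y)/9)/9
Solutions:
 Integral(1/atan(5*_y/9), (_y, h(y))) = C1 + 7*y/9


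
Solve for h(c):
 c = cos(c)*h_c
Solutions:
 h(c) = C1 + Integral(c/cos(c), c)


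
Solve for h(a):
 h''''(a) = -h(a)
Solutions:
 h(a) = (C1*sin(sqrt(2)*a/2) + C2*cos(sqrt(2)*a/2))*exp(-sqrt(2)*a/2) + (C3*sin(sqrt(2)*a/2) + C4*cos(sqrt(2)*a/2))*exp(sqrt(2)*a/2)


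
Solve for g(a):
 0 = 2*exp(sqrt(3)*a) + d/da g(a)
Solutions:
 g(a) = C1 - 2*sqrt(3)*exp(sqrt(3)*a)/3


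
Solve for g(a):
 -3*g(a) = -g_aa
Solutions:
 g(a) = C1*exp(-sqrt(3)*a) + C2*exp(sqrt(3)*a)


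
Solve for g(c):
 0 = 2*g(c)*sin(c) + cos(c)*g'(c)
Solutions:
 g(c) = C1*cos(c)^2


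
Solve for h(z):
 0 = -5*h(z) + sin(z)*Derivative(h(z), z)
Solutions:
 h(z) = C1*sqrt(cos(z) - 1)*(cos(z)^2 - 2*cos(z) + 1)/(sqrt(cos(z) + 1)*(cos(z)^2 + 2*cos(z) + 1))


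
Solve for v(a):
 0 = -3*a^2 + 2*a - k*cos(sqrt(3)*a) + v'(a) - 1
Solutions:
 v(a) = C1 + a^3 - a^2 + a + sqrt(3)*k*sin(sqrt(3)*a)/3


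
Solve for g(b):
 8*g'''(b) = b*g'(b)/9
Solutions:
 g(b) = C1 + Integral(C2*airyai(3^(1/3)*b/6) + C3*airybi(3^(1/3)*b/6), b)


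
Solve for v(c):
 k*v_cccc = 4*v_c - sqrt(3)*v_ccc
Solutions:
 v(c) = C1 + C2*exp(-c*(3^(1/3)*(sqrt(((-18 + sqrt(3)/k^2)^2 - 3/k^4)/k^2) - 18/k + sqrt(3)/k^3)^(1/3) + sqrt(3)/k + 3^(2/3)/(k^2*(sqrt(((-18 + sqrt(3)/k^2)^2 - 3/k^4)/k^2) - 18/k + sqrt(3)/k^3)^(1/3)))/3) + C3*exp(c*(3^(1/3)*(sqrt(((-18 + sqrt(3)/k^2)^2 - 3/k^4)/k^2) - 18/k + sqrt(3)/k^3)^(1/3)/6 - 3^(5/6)*I*(sqrt(((-18 + sqrt(3)/k^2)^2 - 3/k^4)/k^2) - 18/k + sqrt(3)/k^3)^(1/3)/6 - sqrt(3)/(3*k) - 2/(k^2*(-3^(1/3) + 3^(5/6)*I)*(sqrt(((-18 + sqrt(3)/k^2)^2 - 3/k^4)/k^2) - 18/k + sqrt(3)/k^3)^(1/3)))) + C4*exp(c*(3^(1/3)*(sqrt(((-18 + sqrt(3)/k^2)^2 - 3/k^4)/k^2) - 18/k + sqrt(3)/k^3)^(1/3)/6 + 3^(5/6)*I*(sqrt(((-18 + sqrt(3)/k^2)^2 - 3/k^4)/k^2) - 18/k + sqrt(3)/k^3)^(1/3)/6 - sqrt(3)/(3*k) + 2/(k^2*(3^(1/3) + 3^(5/6)*I)*(sqrt(((-18 + sqrt(3)/k^2)^2 - 3/k^4)/k^2) - 18/k + sqrt(3)/k^3)^(1/3))))
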